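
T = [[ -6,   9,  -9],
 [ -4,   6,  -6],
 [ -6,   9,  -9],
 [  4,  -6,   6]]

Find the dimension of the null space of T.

2

Row reduce to echelon form.
R2 ← R2 − (2/3)·R1: [0, 0, 0]
R3 ← R3 − R1: [0, 0, 0]
R4 ← R4 + (2/3)·R1: [0, 0, 0]
1 nonzero row, so rank(T) = 1.
T has 3 columns; by rank–nullity, nullity = 3 − 1 = 2.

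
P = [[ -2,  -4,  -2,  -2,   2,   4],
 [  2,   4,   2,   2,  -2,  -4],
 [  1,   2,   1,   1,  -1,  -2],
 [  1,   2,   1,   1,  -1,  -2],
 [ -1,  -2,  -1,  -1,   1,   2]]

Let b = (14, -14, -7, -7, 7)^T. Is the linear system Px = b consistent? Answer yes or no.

Row reduce the augmented matrix [P | b].
R2 ← R2 + R1: [0, 0, 0, 0, 0, 0, 0]
R3 ← R3 + (1/2)·R1: [0, 0, 0, 0, 0, 0, 0]
R4 ← R4 + (1/2)·R1: [0, 0, 0, 0, 0, 0, 0]
R5 ← R5 − (1/2)·R1: [0, 0, 0, 0, 0, 0, 0]
The echelon form has 1 nonzero rows, and every pivot lies in the first 6 columns, so rank(P) = rank([P|b]) = 1.
The system is consistent.

yes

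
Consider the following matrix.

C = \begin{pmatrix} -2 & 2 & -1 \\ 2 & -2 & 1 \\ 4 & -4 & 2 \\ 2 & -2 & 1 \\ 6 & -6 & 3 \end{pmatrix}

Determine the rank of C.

Row reduce to echelon form.
R2 ← R2 + R1: [0, 0, 0]
R3 ← R3 + (2)·R1: [0, 0, 0]
R4 ← R4 + R1: [0, 0, 0]
R5 ← R5 + (3)·R1: [0, 0, 0]
Echelon form has 1 nonzero row, so rank(C) = 1.

1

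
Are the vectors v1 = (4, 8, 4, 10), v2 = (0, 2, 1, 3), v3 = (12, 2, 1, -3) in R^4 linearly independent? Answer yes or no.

no

Form the matrix with these vectors as rows and row reduce.
R3 ← R3 − (3)·R1: [0, -22, -11, -33]
R3 ← R3 + (11)·R2: [0, 0, 0, 0]
2 nonzero rows, so the 3 vectors span a space of dimension 2.
Since 2 < 3, the vectors are linearly dependent.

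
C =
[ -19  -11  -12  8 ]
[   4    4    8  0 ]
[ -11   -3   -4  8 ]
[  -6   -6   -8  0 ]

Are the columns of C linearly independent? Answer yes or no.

Row reduce C to echelon form.
R2 ← R2 + (4/19)·R1: [0, 32/19, 104/19, 32/19]
R3 ← R3 − (11/19)·R1: [0, 64/19, 56/19, 64/19]
R4 ← R4 − (6/19)·R1: [0, -48/19, -80/19, -48/19]
R3 ← R3 − (2)·R2: [0, 0, -8, 0]
R4 ← R4 + (3/2)·R2: [0, 0, 4, 0]
R4 ← R4 + (1/2)·R3: [0, 0, 0, 0]
3 pivots among 4 columns.
Only 3 < 4 pivot columns, so the columns are linearly dependent.

no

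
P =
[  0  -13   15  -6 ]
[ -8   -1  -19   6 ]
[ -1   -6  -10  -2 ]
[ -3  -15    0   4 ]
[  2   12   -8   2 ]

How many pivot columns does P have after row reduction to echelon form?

4

Row reduce to echelon form.
Swap R1 ↔ R2
R3 ← R3 − (1/8)·R1: [0, -47/8, -61/8, -11/4]
R4 ← R4 − (3/8)·R1: [0, -117/8, 57/8, 7/4]
R5 ← R5 + (1/4)·R1: [0, 47/4, -51/4, 7/2]
R3 ← R3 − (47/104)·R2: [0, 0, -749/52, -1/26]
R4 ← R4 − (9/8)·R2: [0, 0, -39/4, 17/2]
R5 ← R5 + (47/52)·R2: [0, 0, 21/26, -25/13]
R4 ← R4 − (507/749)·R3: [0, 0, 0, 6386/749]
R5 ← R5 + (6/107)·R3: [0, 0, 0, -206/107]
R5 ← R5 + (7/31)·R4: [0, 0, 0, 0]
Echelon form has 4 nonzero rows, so rank(P) = 4.
Each nonzero row contributes one pivot column: 4 pivot columns.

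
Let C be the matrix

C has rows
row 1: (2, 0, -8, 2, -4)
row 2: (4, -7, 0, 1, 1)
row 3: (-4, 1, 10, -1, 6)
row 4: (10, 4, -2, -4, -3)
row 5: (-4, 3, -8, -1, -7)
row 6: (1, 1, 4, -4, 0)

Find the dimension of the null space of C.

1

Row reduce to echelon form.
R2 ← R2 − (2)·R1: [0, -7, 16, -3, 9]
R3 ← R3 + (2)·R1: [0, 1, -6, 3, -2]
R4 ← R4 − (5)·R1: [0, 4, 38, -14, 17]
R5 ← R5 + (2)·R1: [0, 3, -24, 3, -15]
R6 ← R6 − (1/2)·R1: [0, 1, 8, -5, 2]
R3 ← R3 + (1/7)·R2: [0, 0, -26/7, 18/7, -5/7]
R4 ← R4 + (4/7)·R2: [0, 0, 330/7, -110/7, 155/7]
R5 ← R5 + (3/7)·R2: [0, 0, -120/7, 12/7, -78/7]
R6 ← R6 + (1/7)·R2: [0, 0, 72/7, -38/7, 23/7]
R4 ← R4 + (165/13)·R3: [0, 0, 0, 220/13, 170/13]
R5 ← R5 − (60/13)·R3: [0, 0, 0, -132/13, -102/13]
R6 ← R6 + (36/13)·R3: [0, 0, 0, 22/13, 17/13]
R5 ← R5 + (3/5)·R4: [0, 0, 0, 0, 0]
R6 ← R6 − (1/10)·R4: [0, 0, 0, 0, 0]
4 nonzero rows, so rank(C) = 4.
C has 5 columns; by rank–nullity, nullity = 5 − 4 = 1.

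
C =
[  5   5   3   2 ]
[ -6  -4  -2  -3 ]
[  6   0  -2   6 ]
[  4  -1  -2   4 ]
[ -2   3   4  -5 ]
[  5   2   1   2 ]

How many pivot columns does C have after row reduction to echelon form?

Row reduce to echelon form.
R2 ← R2 + (6/5)·R1: [0, 2, 8/5, -3/5]
R3 ← R3 − (6/5)·R1: [0, -6, -28/5, 18/5]
R4 ← R4 − (4/5)·R1: [0, -5, -22/5, 12/5]
R5 ← R5 + (2/5)·R1: [0, 5, 26/5, -21/5]
R6 ← R6 − R1: [0, -3, -2, 0]
R3 ← R3 + (3)·R2: [0, 0, -4/5, 9/5]
R4 ← R4 + (5/2)·R2: [0, 0, -2/5, 9/10]
R5 ← R5 − (5/2)·R2: [0, 0, 6/5, -27/10]
R6 ← R6 + (3/2)·R2: [0, 0, 2/5, -9/10]
R4 ← R4 − (1/2)·R3: [0, 0, 0, 0]
R5 ← R5 + (3/2)·R3: [0, 0, 0, 0]
R6 ← R6 + (1/2)·R3: [0, 0, 0, 0]
Echelon form has 3 nonzero rows, so rank(C) = 3.
Each nonzero row contributes one pivot column: 3 pivot columns.

3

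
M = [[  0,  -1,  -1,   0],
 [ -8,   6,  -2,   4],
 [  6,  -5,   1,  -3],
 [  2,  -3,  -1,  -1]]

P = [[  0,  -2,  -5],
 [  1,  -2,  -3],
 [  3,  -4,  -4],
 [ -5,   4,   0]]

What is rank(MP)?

2

First compute MP:
[[ -4,   6,   7],
 [-20,  28,  30],
 [ 13, -18, -19],
 [ -1,   2,   3]]
Now row reduce the product.
R2 ← R2 − (5)·R1: [0, -2, -5]
R3 ← R3 + (13/4)·R1: [0, 3/2, 15/4]
R4 ← R4 − (1/4)·R1: [0, 1/2, 5/4]
R3 ← R3 + (3/4)·R2: [0, 0, 0]
R4 ← R4 + (1/4)·R2: [0, 0, 0]
2 nonzero rows, so rank(MP) = 2.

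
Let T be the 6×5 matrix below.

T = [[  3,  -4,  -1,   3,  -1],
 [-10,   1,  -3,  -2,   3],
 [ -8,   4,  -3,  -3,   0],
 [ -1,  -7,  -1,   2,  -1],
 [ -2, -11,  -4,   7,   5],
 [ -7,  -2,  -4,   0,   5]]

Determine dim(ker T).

Row reduce to echelon form.
R2 ← R2 + (10/3)·R1: [0, -37/3, -19/3, 8, -1/3]
R3 ← R3 + (8/3)·R1: [0, -20/3, -17/3, 5, -8/3]
R4 ← R4 + (1/3)·R1: [0, -25/3, -4/3, 3, -4/3]
R5 ← R5 + (2/3)·R1: [0, -41/3, -14/3, 9, 13/3]
R6 ← R6 + (7/3)·R1: [0, -34/3, -19/3, 7, 8/3]
R3 ← R3 − (20/37)·R2: [0, 0, -83/37, 25/37, -92/37]
R4 ← R4 − (25/37)·R2: [0, 0, 109/37, -89/37, -41/37]
R5 ← R5 − (41/37)·R2: [0, 0, 87/37, 5/37, 174/37]
R6 ← R6 − (34/37)·R2: [0, 0, -19/37, -13/37, 110/37]
R4 ← R4 + (109/83)·R3: [0, 0, 0, -126/83, -363/83]
R5 ← R5 + (87/83)·R3: [0, 0, 0, 70/83, 174/83]
R6 ← R6 − (19/83)·R3: [0, 0, 0, -42/83, 294/83]
R5 ← R5 + (5/9)·R4: [0, 0, 0, 0, -1/3]
R6 ← R6 − (1/3)·R4: [0, 0, 0, 0, 5]
R6 ← R6 + (15)·R5: [0, 0, 0, 0, 0]
5 nonzero rows, so rank(T) = 5.
T has 5 columns; by rank–nullity, nullity = 5 − 5 = 0.

0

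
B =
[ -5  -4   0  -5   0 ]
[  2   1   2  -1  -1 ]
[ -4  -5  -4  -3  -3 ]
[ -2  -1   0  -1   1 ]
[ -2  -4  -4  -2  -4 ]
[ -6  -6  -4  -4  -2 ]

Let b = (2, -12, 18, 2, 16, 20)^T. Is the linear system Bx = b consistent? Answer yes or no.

yes

Row reduce the augmented matrix [B | b].
R2 ← R2 + (2/5)·R1: [0, -3/5, 2, -3, -1, -56/5]
R3 ← R3 − (4/5)·R1: [0, -9/5, -4, 1, -3, 82/5]
R4 ← R4 − (2/5)·R1: [0, 3/5, 0, 1, 1, 6/5]
R5 ← R5 − (2/5)·R1: [0, -12/5, -4, 0, -4, 76/5]
R6 ← R6 − (6/5)·R1: [0, -6/5, -4, 2, -2, 88/5]
R3 ← R3 − (3)·R2: [0, 0, -10, 10, 0, 50]
R4 ← R4 + R2: [0, 0, 2, -2, 0, -10]
R5 ← R5 − (4)·R2: [0, 0, -12, 12, 0, 60]
R6 ← R6 − (2)·R2: [0, 0, -8, 8, 0, 40]
R4 ← R4 + (1/5)·R3: [0, 0, 0, 0, 0, 0]
R5 ← R5 − (6/5)·R3: [0, 0, 0, 0, 0, 0]
R6 ← R6 − (4/5)·R3: [0, 0, 0, 0, 0, 0]
The echelon form has 3 nonzero rows, and every pivot lies in the first 5 columns, so rank(B) = rank([B|b]) = 3.
The system is consistent.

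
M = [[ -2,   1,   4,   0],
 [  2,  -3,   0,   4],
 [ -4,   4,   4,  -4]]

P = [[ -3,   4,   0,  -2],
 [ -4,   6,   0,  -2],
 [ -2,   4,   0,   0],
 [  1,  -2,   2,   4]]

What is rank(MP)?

2

First compute MP:
[[ -6,  14,   0,   2],
 [ 10, -18,   8,  18],
 [-16,  32,  -8, -16]]
Now row reduce the product.
R2 ← R2 + (5/3)·R1: [0, 16/3, 8, 64/3]
R3 ← R3 − (8/3)·R1: [0, -16/3, -8, -64/3]
R3 ← R3 + R2: [0, 0, 0, 0]
2 nonzero rows, so rank(MP) = 2.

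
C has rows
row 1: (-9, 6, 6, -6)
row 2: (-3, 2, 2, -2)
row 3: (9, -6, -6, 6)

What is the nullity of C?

Row reduce to echelon form.
R2 ← R2 − (1/3)·R1: [0, 0, 0, 0]
R3 ← R3 + R1: [0, 0, 0, 0]
1 nonzero row, so rank(C) = 1.
C has 4 columns; by rank–nullity, nullity = 4 − 1 = 3.

3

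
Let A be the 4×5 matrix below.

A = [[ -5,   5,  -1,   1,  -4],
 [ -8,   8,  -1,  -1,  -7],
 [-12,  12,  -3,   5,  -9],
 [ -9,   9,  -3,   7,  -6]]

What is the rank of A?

2

Row reduce to echelon form.
R2 ← R2 − (8/5)·R1: [0, 0, 3/5, -13/5, -3/5]
R3 ← R3 − (12/5)·R1: [0, 0, -3/5, 13/5, 3/5]
R4 ← R4 − (9/5)·R1: [0, 0, -6/5, 26/5, 6/5]
R3 ← R3 + R2: [0, 0, 0, 0, 0]
R4 ← R4 + (2)·R2: [0, 0, 0, 0, 0]
Echelon form has 2 nonzero rows, so rank(A) = 2.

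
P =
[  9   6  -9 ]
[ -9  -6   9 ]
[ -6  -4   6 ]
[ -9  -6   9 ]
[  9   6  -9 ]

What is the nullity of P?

2

Row reduce to echelon form.
R2 ← R2 + R1: [0, 0, 0]
R3 ← R3 + (2/3)·R1: [0, 0, 0]
R4 ← R4 + R1: [0, 0, 0]
R5 ← R5 − R1: [0, 0, 0]
1 nonzero row, so rank(P) = 1.
P has 3 columns; by rank–nullity, nullity = 3 − 1 = 2.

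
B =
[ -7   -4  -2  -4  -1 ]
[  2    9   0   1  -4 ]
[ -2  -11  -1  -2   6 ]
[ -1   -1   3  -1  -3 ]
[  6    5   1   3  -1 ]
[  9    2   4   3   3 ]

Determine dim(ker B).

Row reduce to echelon form.
R2 ← R2 + (2/7)·R1: [0, 55/7, -4/7, -1/7, -30/7]
R3 ← R3 − (2/7)·R1: [0, -69/7, -3/7, -6/7, 44/7]
R4 ← R4 − (1/7)·R1: [0, -3/7, 23/7, -3/7, -20/7]
R5 ← R5 + (6/7)·R1: [0, 11/7, -5/7, -3/7, -13/7]
R6 ← R6 + (9/7)·R1: [0, -22/7, 10/7, -15/7, 12/7]
R3 ← R3 + (69/55)·R2: [0, 0, -63/55, -57/55, 10/11]
R4 ← R4 + (3/55)·R2: [0, 0, 179/55, -24/55, -34/11]
R5 ← R5 − (1/5)·R2: [0, 0, -3/5, -2/5, -1]
R6 ← R6 + (2/5)·R2: [0, 0, 6/5, -11/5, 0]
R4 ← R4 + (179/63)·R3: [0, 0, 0, -71/21, -32/63]
R5 ← R5 − (11/21)·R3: [0, 0, 0, 1/7, -31/21]
R6 ← R6 + (22/21)·R3: [0, 0, 0, -23/7, 20/21]
R5 ← R5 + (3/71)·R4: [0, 0, 0, 0, -319/213]
R6 ← R6 − (69/71)·R4: [0, 0, 0, 0, 308/213]
R6 ← R6 + (28/29)·R5: [0, 0, 0, 0, 0]
5 nonzero rows, so rank(B) = 5.
B has 5 columns; by rank–nullity, nullity = 5 − 5 = 0.

0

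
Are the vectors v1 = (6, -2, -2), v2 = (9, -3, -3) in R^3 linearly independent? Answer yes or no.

no

Form the matrix with these vectors as rows and row reduce.
R2 ← R2 − (3/2)·R1: [0, 0, 0]
1 nonzero row, so the 2 vectors span a space of dimension 1.
Since 1 < 2, the vectors are linearly dependent.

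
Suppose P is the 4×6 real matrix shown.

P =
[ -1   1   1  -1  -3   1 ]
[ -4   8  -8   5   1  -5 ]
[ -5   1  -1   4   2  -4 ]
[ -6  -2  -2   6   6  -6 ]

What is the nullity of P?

2

Row reduce to echelon form.
R2 ← R2 − (4)·R1: [0, 4, -12, 9, 13, -9]
R3 ← R3 − (5)·R1: [0, -4, -6, 9, 17, -9]
R4 ← R4 − (6)·R1: [0, -8, -8, 12, 24, -12]
R3 ← R3 + R2: [0, 0, -18, 18, 30, -18]
R4 ← R4 + (2)·R2: [0, 0, -32, 30, 50, -30]
R4 ← R4 − (16/9)·R3: [0, 0, 0, -2, -10/3, 2]
4 nonzero rows, so rank(P) = 4.
P has 6 columns; by rank–nullity, nullity = 6 − 4 = 2.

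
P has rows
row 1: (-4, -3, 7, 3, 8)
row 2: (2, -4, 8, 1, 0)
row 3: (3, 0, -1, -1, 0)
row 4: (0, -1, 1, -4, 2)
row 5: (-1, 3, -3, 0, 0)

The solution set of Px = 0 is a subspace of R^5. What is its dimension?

0

Row reduce to echelon form.
R2 ← R2 + (1/2)·R1: [0, -11/2, 23/2, 5/2, 4]
R3 ← R3 + (3/4)·R1: [0, -9/4, 17/4, 5/4, 6]
R5 ← R5 − (1/4)·R1: [0, 15/4, -19/4, -3/4, -2]
R3 ← R3 − (9/22)·R2: [0, 0, -5/11, 5/22, 48/11]
R4 ← R4 − (2/11)·R2: [0, 0, -12/11, -49/11, 14/11]
R5 ← R5 + (15/22)·R2: [0, 0, 34/11, 21/22, 8/11]
R4 ← R4 − (12/5)·R3: [0, 0, 0, -5, -46/5]
R5 ← R5 + (34/5)·R3: [0, 0, 0, 5/2, 152/5]
R5 ← R5 + (1/2)·R4: [0, 0, 0, 0, 129/5]
5 nonzero rows, so rank(P) = 5.
P has 5 columns; by rank–nullity, nullity = 5 − 5 = 0.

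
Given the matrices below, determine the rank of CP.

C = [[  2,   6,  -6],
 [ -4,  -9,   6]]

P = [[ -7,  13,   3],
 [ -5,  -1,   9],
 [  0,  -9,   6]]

2

First compute CP:
[[-44,  74,  24],
 [ 73, -97, -57]]
Now row reduce the product.
R2 ← R2 + (73/44)·R1: [0, 567/22, -189/11]
2 nonzero rows, so rank(CP) = 2.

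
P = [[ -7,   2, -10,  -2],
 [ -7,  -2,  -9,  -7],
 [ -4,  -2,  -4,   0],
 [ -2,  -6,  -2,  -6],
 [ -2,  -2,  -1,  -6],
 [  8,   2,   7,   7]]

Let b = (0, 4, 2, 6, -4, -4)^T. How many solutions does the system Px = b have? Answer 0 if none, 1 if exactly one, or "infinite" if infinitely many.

0

Row reduce the augmented matrix [P | b].
R2 ← R2 − R1: [0, -4, 1, -5, 4]
R3 ← R3 − (4/7)·R1: [0, -22/7, 12/7, 8/7, 2]
R4 ← R4 − (2/7)·R1: [0, -46/7, 6/7, -38/7, 6]
R5 ← R5 − (2/7)·R1: [0, -18/7, 13/7, -38/7, -4]
R6 ← R6 + (8/7)·R1: [0, 30/7, -31/7, 33/7, -4]
R3 ← R3 − (11/14)·R2: [0, 0, 13/14, 71/14, -8/7]
R4 ← R4 − (23/14)·R2: [0, 0, -11/14, 39/14, -4/7]
R5 ← R5 − (9/14)·R2: [0, 0, 17/14, -31/14, -46/7]
R6 ← R6 + (15/14)·R2: [0, 0, -47/14, -9/14, 2/7]
R4 ← R4 + (11/13)·R3: [0, 0, 0, 92/13, -20/13]
R5 ← R5 − (17/13)·R3: [0, 0, 0, -115/13, -66/13]
R6 ← R6 + (47/13)·R3: [0, 0, 0, 230/13, -50/13]
R5 ← R5 + (5/4)·R4: [0, 0, 0, 0, -7]
R6 ← R6 − (5/2)·R4: [0, 0, 0, 0, 0]
The echelon form has 5 nonzero rows; the last pivot sits in the augmented column, so rank(P) = 4 but rank([P|b]) = 5.
Since the ranks differ, the system is inconsistent.
It has no solutions.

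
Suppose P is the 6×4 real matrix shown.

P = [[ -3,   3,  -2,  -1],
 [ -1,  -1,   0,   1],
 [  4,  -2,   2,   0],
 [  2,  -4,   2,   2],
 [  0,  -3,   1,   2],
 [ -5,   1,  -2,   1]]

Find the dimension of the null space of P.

2

Row reduce to echelon form.
R2 ← R2 − (1/3)·R1: [0, -2, 2/3, 4/3]
R3 ← R3 + (4/3)·R1: [0, 2, -2/3, -4/3]
R4 ← R4 + (2/3)·R1: [0, -2, 2/3, 4/3]
R6 ← R6 − (5/3)·R1: [0, -4, 4/3, 8/3]
R3 ← R3 + R2: [0, 0, 0, 0]
R4 ← R4 − R2: [0, 0, 0, 0]
R5 ← R5 − (3/2)·R2: [0, 0, 0, 0]
R6 ← R6 − (2)·R2: [0, 0, 0, 0]
2 nonzero rows, so rank(P) = 2.
P has 4 columns; by rank–nullity, nullity = 4 − 2 = 2.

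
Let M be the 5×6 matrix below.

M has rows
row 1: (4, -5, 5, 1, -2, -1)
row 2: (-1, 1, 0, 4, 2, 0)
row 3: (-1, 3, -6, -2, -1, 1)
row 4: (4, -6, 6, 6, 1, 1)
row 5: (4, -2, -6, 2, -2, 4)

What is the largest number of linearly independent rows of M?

Row reduce to echelon form.
R2 ← R2 + (1/4)·R1: [0, -1/4, 5/4, 17/4, 3/2, -1/4]
R3 ← R3 + (1/4)·R1: [0, 7/4, -19/4, -7/4, -3/2, 3/4]
R4 ← R4 − R1: [0, -1, 1, 5, 3, 2]
R5 ← R5 − R1: [0, 3, -11, 1, 0, 5]
R3 ← R3 + (7)·R2: [0, 0, 4, 28, 9, -1]
R4 ← R4 − (4)·R2: [0, 0, -4, -12, -3, 3]
R5 ← R5 + (12)·R2: [0, 0, 4, 52, 18, 2]
R4 ← R4 + R3: [0, 0, 0, 16, 6, 2]
R5 ← R5 − R3: [0, 0, 0, 24, 9, 3]
R5 ← R5 − (3/2)·R4: [0, 0, 0, 0, 0, 0]
Echelon form has 4 nonzero rows, so rank(M) = 4.
The rank gives the maximum number of linearly independent rows: 4.

4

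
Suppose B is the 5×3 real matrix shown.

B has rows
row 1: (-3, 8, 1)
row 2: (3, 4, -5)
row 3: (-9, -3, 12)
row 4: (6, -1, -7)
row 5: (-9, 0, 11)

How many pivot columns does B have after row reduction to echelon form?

Row reduce to echelon form.
R2 ← R2 + R1: [0, 12, -4]
R3 ← R3 − (3)·R1: [0, -27, 9]
R4 ← R4 + (2)·R1: [0, 15, -5]
R5 ← R5 − (3)·R1: [0, -24, 8]
R3 ← R3 + (9/4)·R2: [0, 0, 0]
R4 ← R4 − (5/4)·R2: [0, 0, 0]
R5 ← R5 + (2)·R2: [0, 0, 0]
Echelon form has 2 nonzero rows, so rank(B) = 2.
Each nonzero row contributes one pivot column: 2 pivot columns.

2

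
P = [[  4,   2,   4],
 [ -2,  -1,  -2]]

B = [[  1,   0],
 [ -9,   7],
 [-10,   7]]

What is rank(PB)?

1

First compute PB:
[[-54,  42],
 [ 27, -21]]
Now row reduce the product.
R2 ← R2 + (1/2)·R1: [0, 0]
1 nonzero row, so rank(PB) = 1.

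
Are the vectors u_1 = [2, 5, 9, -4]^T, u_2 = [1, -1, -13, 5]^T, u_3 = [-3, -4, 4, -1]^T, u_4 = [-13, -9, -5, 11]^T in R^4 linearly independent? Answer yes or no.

Form the matrix with these vectors as rows and row reduce.
R2 ← R2 − (1/2)·R1: [0, -7/2, -35/2, 7]
R3 ← R3 + (3/2)·R1: [0, 7/2, 35/2, -7]
R4 ← R4 + (13/2)·R1: [0, 47/2, 107/2, -15]
R3 ← R3 + R2: [0, 0, 0, 0]
R4 ← R4 + (47/7)·R2: [0, 0, -64, 32]
Swap R3 ↔ R4
3 nonzero rows, so the 4 vectors span a space of dimension 3.
Since 3 < 4, the vectors are linearly dependent.

no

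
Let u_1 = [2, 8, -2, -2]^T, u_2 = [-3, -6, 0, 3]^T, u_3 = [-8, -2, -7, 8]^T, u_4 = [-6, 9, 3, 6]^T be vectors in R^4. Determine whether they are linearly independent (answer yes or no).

no

Form the matrix with these vectors as rows and row reduce.
R2 ← R2 + (3/2)·R1: [0, 6, -3, 0]
R3 ← R3 + (4)·R1: [0, 30, -15, 0]
R4 ← R4 + (3)·R1: [0, 33, -3, 0]
R3 ← R3 − (5)·R2: [0, 0, 0, 0]
R4 ← R4 − (11/2)·R2: [0, 0, 27/2, 0]
Swap R3 ↔ R4
3 nonzero rows, so the 4 vectors span a space of dimension 3.
Since 3 < 4, the vectors are linearly dependent.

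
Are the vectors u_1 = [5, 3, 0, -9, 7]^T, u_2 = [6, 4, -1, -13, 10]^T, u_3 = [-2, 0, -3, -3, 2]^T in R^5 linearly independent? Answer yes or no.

Form the matrix with these vectors as rows and row reduce.
R2 ← R2 − (6/5)·R1: [0, 2/5, -1, -11/5, 8/5]
R3 ← R3 + (2/5)·R1: [0, 6/5, -3, -33/5, 24/5]
R3 ← R3 − (3)·R2: [0, 0, 0, 0, 0]
2 nonzero rows, so the 3 vectors span a space of dimension 2.
Since 2 < 3, the vectors are linearly dependent.

no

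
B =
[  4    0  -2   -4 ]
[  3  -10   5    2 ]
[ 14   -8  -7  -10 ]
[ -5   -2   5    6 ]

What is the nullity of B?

1

Row reduce to echelon form.
R2 ← R2 − (3/4)·R1: [0, -10, 13/2, 5]
R3 ← R3 − (7/2)·R1: [0, -8, 0, 4]
R4 ← R4 + (5/4)·R1: [0, -2, 5/2, 1]
R3 ← R3 − (4/5)·R2: [0, 0, -26/5, 0]
R4 ← R4 − (1/5)·R2: [0, 0, 6/5, 0]
R4 ← R4 + (3/13)·R3: [0, 0, 0, 0]
3 nonzero rows, so rank(B) = 3.
B has 4 columns; by rank–nullity, nullity = 4 − 3 = 1.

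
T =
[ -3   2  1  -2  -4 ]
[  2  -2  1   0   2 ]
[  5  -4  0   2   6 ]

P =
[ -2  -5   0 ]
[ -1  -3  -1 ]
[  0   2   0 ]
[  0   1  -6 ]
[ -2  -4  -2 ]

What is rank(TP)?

First compute TP:
[[ 12,  25,  18],
 [ -6, -10,  -2],
 [-18, -35, -20]]
Now row reduce the product.
R2 ← R2 + (1/2)·R1: [0, 5/2, 7]
R3 ← R3 + (3/2)·R1: [0, 5/2, 7]
R3 ← R3 − R2: [0, 0, 0]
2 nonzero rows, so rank(TP) = 2.

2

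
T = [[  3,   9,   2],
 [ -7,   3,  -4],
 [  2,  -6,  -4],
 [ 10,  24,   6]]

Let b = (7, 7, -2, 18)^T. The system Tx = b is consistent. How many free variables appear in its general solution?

0

Row reduce the augmented matrix [T | b].
R2 ← R2 + (7/3)·R1: [0, 24, 2/3, 70/3]
R3 ← R3 − (2/3)·R1: [0, -12, -16/3, -20/3]
R4 ← R4 − (10/3)·R1: [0, -6, -2/3, -16/3]
R3 ← R3 + (1/2)·R2: [0, 0, -5, 5]
R4 ← R4 + (1/4)·R2: [0, 0, -1/2, 1/2]
R4 ← R4 − (1/10)·R3: [0, 0, 0, 0]
The echelon form has 3 nonzero rows, and every pivot lies in the first 3 columns, so rank(T) = rank([T|b]) = 3.
The system is consistent.
Free variables = (unknowns) − (rank) = 3 − 3 = 0.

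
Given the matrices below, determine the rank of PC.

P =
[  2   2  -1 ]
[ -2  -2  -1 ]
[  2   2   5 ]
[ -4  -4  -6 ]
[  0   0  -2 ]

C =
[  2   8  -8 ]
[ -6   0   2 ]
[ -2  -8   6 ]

2

First compute PC:
[[ -6,  24, -18],
 [ 10,  -8,   6],
 [-18, -24,  18],
 [ 28,  16, -12],
 [  4,  16, -12]]
Now row reduce the product.
R2 ← R2 + (5/3)·R1: [0, 32, -24]
R3 ← R3 − (3)·R1: [0, -96, 72]
R4 ← R4 + (14/3)·R1: [0, 128, -96]
R5 ← R5 + (2/3)·R1: [0, 32, -24]
R3 ← R3 + (3)·R2: [0, 0, 0]
R4 ← R4 − (4)·R2: [0, 0, 0]
R5 ← R5 − R2: [0, 0, 0]
2 nonzero rows, so rank(PC) = 2.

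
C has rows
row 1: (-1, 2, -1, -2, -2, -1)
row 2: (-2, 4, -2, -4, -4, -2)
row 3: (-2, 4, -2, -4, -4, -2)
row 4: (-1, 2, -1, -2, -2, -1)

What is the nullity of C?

5

Row reduce to echelon form.
R2 ← R2 − (2)·R1: [0, 0, 0, 0, 0, 0]
R3 ← R3 − (2)·R1: [0, 0, 0, 0, 0, 0]
R4 ← R4 − R1: [0, 0, 0, 0, 0, 0]
1 nonzero row, so rank(C) = 1.
C has 6 columns; by rank–nullity, nullity = 6 − 1 = 5.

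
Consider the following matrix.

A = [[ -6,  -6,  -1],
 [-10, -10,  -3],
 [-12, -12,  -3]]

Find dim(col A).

Row reduce to echelon form.
R2 ← R2 − (5/3)·R1: [0, 0, -4/3]
R3 ← R3 − (2)·R1: [0, 0, -1]
R3 ← R3 − (3/4)·R2: [0, 0, 0]
Echelon form has 2 nonzero rows, so rank(A) = 2.
The column space has dimension equal to the rank: 2.

2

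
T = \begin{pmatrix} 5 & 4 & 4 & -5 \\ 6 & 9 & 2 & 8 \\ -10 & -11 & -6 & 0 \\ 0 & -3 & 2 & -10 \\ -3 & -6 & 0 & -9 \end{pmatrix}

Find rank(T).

2

Row reduce to echelon form.
R2 ← R2 − (6/5)·R1: [0, 21/5, -14/5, 14]
R3 ← R3 + (2)·R1: [0, -3, 2, -10]
R5 ← R5 + (3/5)·R1: [0, -18/5, 12/5, -12]
R3 ← R3 + (5/7)·R2: [0, 0, 0, 0]
R4 ← R4 + (5/7)·R2: [0, 0, 0, 0]
R5 ← R5 + (6/7)·R2: [0, 0, 0, 0]
Echelon form has 2 nonzero rows, so rank(T) = 2.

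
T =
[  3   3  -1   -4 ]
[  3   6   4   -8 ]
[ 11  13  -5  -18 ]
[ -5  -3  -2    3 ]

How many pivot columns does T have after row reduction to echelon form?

3

Row reduce to echelon form.
R2 ← R2 − R1: [0, 3, 5, -4]
R3 ← R3 − (11/3)·R1: [0, 2, -4/3, -10/3]
R4 ← R4 + (5/3)·R1: [0, 2, -11/3, -11/3]
R3 ← R3 − (2/3)·R2: [0, 0, -14/3, -2/3]
R4 ← R4 − (2/3)·R2: [0, 0, -7, -1]
R4 ← R4 − (3/2)·R3: [0, 0, 0, 0]
Echelon form has 3 nonzero rows, so rank(T) = 3.
Each nonzero row contributes one pivot column: 3 pivot columns.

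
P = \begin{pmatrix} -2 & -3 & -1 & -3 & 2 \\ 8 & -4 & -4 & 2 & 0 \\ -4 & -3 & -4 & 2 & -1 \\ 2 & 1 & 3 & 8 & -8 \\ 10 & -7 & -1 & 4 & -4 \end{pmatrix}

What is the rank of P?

4

Row reduce to echelon form.
R2 ← R2 + (4)·R1: [0, -16, -8, -10, 8]
R3 ← R3 − (2)·R1: [0, 3, -2, 8, -5]
R4 ← R4 + R1: [0, -2, 2, 5, -6]
R5 ← R5 + (5)·R1: [0, -22, -6, -11, 6]
R3 ← R3 + (3/16)·R2: [0, 0, -7/2, 49/8, -7/2]
R4 ← R4 − (1/8)·R2: [0, 0, 3, 25/4, -7]
R5 ← R5 − (11/8)·R2: [0, 0, 5, 11/4, -5]
R4 ← R4 + (6/7)·R3: [0, 0, 0, 23/2, -10]
R5 ← R5 + (10/7)·R3: [0, 0, 0, 23/2, -10]
R5 ← R5 − R4: [0, 0, 0, 0, 0]
Echelon form has 4 nonzero rows, so rank(P) = 4.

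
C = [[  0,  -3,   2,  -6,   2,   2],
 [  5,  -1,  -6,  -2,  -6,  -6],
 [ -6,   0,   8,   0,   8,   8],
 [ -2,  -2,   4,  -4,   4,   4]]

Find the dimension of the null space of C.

4

Row reduce to echelon form.
Swap R1 ↔ R2
R3 ← R3 + (6/5)·R1: [0, -6/5, 4/5, -12/5, 4/5, 4/5]
R4 ← R4 + (2/5)·R1: [0, -12/5, 8/5, -24/5, 8/5, 8/5]
R3 ← R3 − (2/5)·R2: [0, 0, 0, 0, 0, 0]
R4 ← R4 − (4/5)·R2: [0, 0, 0, 0, 0, 0]
2 nonzero rows, so rank(C) = 2.
C has 6 columns; by rank–nullity, nullity = 6 − 2 = 4.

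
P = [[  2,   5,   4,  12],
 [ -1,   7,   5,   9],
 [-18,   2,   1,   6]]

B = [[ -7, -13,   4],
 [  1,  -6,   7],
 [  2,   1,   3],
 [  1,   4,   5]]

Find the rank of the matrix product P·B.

First compute PB:
[[ 11,  -4, 115],
 [ 33,  12, 105],
 [136, 247, -25]]
Now row reduce the product.
R2 ← R2 − (3)·R1: [0, 24, -240]
R3 ← R3 − (136/11)·R1: [0, 3261/11, -15915/11]
R3 ← R3 − (1087/88)·R2: [0, 0, 16695/11]
3 nonzero rows, so rank(PB) = 3.

3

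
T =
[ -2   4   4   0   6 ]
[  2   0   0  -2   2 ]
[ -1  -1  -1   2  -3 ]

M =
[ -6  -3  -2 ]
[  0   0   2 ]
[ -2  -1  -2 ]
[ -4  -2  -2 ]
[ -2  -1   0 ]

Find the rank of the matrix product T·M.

2

First compute TM:
[[ -8,  -4,   4],
 [ -8,  -4,   0],
 [  6,   3,  -2]]
Now row reduce the product.
R2 ← R2 − R1: [0, 0, -4]
R3 ← R3 + (3/4)·R1: [0, 0, 1]
R3 ← R3 + (1/4)·R2: [0, 0, 0]
2 nonzero rows, so rank(TM) = 2.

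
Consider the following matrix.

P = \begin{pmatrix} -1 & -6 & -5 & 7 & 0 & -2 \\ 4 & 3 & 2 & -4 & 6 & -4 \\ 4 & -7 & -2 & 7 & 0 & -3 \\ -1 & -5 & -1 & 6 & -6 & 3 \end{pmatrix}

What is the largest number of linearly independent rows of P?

Row reduce to echelon form.
R2 ← R2 + (4)·R1: [0, -21, -18, 24, 6, -12]
R3 ← R3 + (4)·R1: [0, -31, -22, 35, 0, -11]
R4 ← R4 − R1: [0, 1, 4, -1, -6, 5]
R3 ← R3 − (31/21)·R2: [0, 0, 32/7, -3/7, -62/7, 47/7]
R4 ← R4 + (1/21)·R2: [0, 0, 22/7, 1/7, -40/7, 31/7]
R4 ← R4 − (11/16)·R3: [0, 0, 0, 7/16, 3/8, -3/16]
Echelon form has 4 nonzero rows, so rank(P) = 4.
The rank gives the maximum number of linearly independent rows: 4.

4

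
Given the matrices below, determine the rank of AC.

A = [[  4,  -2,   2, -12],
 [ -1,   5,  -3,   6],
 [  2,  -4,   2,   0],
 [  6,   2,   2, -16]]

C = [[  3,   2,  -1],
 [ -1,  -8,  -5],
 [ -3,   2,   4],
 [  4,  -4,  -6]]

3

First compute AC:
[[-40,  76,  86],
 [ 25, -72, -72],
 [  4,  40,  26],
 [-54,  64,  88]]
Now row reduce the product.
R2 ← R2 + (5/8)·R1: [0, -49/2, -73/4]
R3 ← R3 + (1/10)·R1: [0, 238/5, 173/5]
R4 ← R4 − (27/20)·R1: [0, -193/5, -281/10]
R3 ← R3 + (68/35)·R2: [0, 0, -6/7]
R4 ← R4 − (386/245)·R2: [0, 0, 32/49]
R4 ← R4 + (16/21)·R3: [0, 0, 0]
3 nonzero rows, so rank(AC) = 3.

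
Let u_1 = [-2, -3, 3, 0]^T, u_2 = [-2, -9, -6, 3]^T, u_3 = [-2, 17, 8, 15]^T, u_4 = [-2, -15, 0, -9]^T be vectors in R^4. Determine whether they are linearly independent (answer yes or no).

Form the matrix with these vectors as rows and row reduce.
R2 ← R2 − R1: [0, -6, -9, 3]
R3 ← R3 − R1: [0, 20, 5, 15]
R4 ← R4 − R1: [0, -12, -3, -9]
R3 ← R3 + (10/3)·R2: [0, 0, -25, 25]
R4 ← R4 − (2)·R2: [0, 0, 15, -15]
R4 ← R4 + (3/5)·R3: [0, 0, 0, 0]
3 nonzero rows, so the 4 vectors span a space of dimension 3.
Since 3 < 4, the vectors are linearly dependent.

no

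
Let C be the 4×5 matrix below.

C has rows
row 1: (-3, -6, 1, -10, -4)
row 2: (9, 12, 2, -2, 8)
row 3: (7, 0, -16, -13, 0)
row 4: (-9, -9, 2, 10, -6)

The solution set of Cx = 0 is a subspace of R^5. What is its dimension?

1

Row reduce to echelon form.
R2 ← R2 + (3)·R1: [0, -6, 5, -32, -4]
R3 ← R3 + (7/3)·R1: [0, -14, -41/3, -109/3, -28/3]
R4 ← R4 − (3)·R1: [0, 9, -1, 40, 6]
R3 ← R3 − (7/3)·R2: [0, 0, -76/3, 115/3, 0]
R4 ← R4 + (3/2)·R2: [0, 0, 13/2, -8, 0]
R4 ← R4 + (39/152)·R3: [0, 0, 0, 279/152, 0]
4 nonzero rows, so rank(C) = 4.
C has 5 columns; by rank–nullity, nullity = 5 − 4 = 1.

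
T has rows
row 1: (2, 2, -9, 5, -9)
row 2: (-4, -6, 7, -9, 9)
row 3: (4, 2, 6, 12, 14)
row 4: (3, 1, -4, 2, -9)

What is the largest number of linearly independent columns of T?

4

Row reduce to echelon form.
R2 ← R2 + (2)·R1: [0, -2, -11, 1, -9]
R3 ← R3 − (2)·R1: [0, -2, 24, 2, 32]
R4 ← R4 − (3/2)·R1: [0, -2, 19/2, -11/2, 9/2]
R3 ← R3 − R2: [0, 0, 35, 1, 41]
R4 ← R4 − R2: [0, 0, 41/2, -13/2, 27/2]
R4 ← R4 − (41/70)·R3: [0, 0, 0, -248/35, -368/35]
Echelon form has 4 nonzero rows, so rank(T) = 4.
The rank gives the maximum number of linearly independent columns: 4.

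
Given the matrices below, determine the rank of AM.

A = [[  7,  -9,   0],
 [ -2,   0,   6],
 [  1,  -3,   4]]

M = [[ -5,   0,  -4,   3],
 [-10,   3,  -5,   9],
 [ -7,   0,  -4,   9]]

First compute AM:
[[ 55, -27,  17, -60],
 [-32,   0, -16,  48],
 [ -3,  -9,  -5,  12]]
Now row reduce the product.
R2 ← R2 + (32/55)·R1: [0, -864/55, -336/55, 144/11]
R3 ← R3 + (3/55)·R1: [0, -576/55, -224/55, 96/11]
R3 ← R3 − (2/3)·R2: [0, 0, 0, 0]
2 nonzero rows, so rank(AM) = 2.

2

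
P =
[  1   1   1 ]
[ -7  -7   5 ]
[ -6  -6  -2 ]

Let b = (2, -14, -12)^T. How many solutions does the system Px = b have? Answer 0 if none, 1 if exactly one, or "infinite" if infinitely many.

Row reduce the augmented matrix [P | b].
R2 ← R2 + (7)·R1: [0, 0, 12, 0]
R3 ← R3 + (6)·R1: [0, 0, 4, 0]
R3 ← R3 − (1/3)·R2: [0, 0, 0, 0]
The echelon form has 2 nonzero rows, and every pivot lies in the first 3 columns, so rank(P) = rank([P|b]) = 2.
The system is consistent.
rank = 2 < 3 unknowns, so there are infinitely many solutions.

infinite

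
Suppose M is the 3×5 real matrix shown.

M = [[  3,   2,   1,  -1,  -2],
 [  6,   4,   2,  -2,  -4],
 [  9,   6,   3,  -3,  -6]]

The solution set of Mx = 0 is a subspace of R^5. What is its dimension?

Row reduce to echelon form.
R2 ← R2 − (2)·R1: [0, 0, 0, 0, 0]
R3 ← R3 − (3)·R1: [0, 0, 0, 0, 0]
1 nonzero row, so rank(M) = 1.
M has 5 columns; by rank–nullity, nullity = 5 − 1 = 4.

4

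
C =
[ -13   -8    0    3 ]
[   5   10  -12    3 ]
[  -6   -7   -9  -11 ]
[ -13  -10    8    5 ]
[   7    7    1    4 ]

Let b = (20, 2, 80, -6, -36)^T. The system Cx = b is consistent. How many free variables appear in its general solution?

1

Row reduce the augmented matrix [C | b].
R2 ← R2 + (5/13)·R1: [0, 90/13, -12, 54/13, 126/13]
R3 ← R3 − (6/13)·R1: [0, -43/13, -9, -161/13, 920/13]
R4 ← R4 − R1: [0, -2, 8, 2, -26]
R5 ← R5 + (7/13)·R1: [0, 35/13, 1, 73/13, -328/13]
R3 ← R3 + (43/90)·R2: [0, 0, -221/15, -52/5, 377/5]
R4 ← R4 + (13/45)·R2: [0, 0, 68/15, 16/5, -116/5]
R5 ← R5 − (7/18)·R2: [0, 0, 17/3, 4, -29]
R4 ← R4 + (4/13)·R3: [0, 0, 0, 0, 0]
R5 ← R5 + (5/13)·R3: [0, 0, 0, 0, 0]
The echelon form has 3 nonzero rows, and every pivot lies in the first 4 columns, so rank(C) = rank([C|b]) = 3.
The system is consistent.
Free variables = (unknowns) − (rank) = 4 − 3 = 1.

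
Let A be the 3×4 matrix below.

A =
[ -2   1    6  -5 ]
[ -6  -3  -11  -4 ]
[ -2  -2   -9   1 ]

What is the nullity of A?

1

Row reduce to echelon form.
R2 ← R2 − (3)·R1: [0, -6, -29, 11]
R3 ← R3 − R1: [0, -3, -15, 6]
R3 ← R3 − (1/2)·R2: [0, 0, -1/2, 1/2]
3 nonzero rows, so rank(A) = 3.
A has 4 columns; by rank–nullity, nullity = 4 − 3 = 1.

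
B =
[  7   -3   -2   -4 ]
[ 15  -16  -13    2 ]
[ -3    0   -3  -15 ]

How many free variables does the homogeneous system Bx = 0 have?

1

Row reduce to echelon form.
R2 ← R2 − (15/7)·R1: [0, -67/7, -61/7, 74/7]
R3 ← R3 + (3/7)·R1: [0, -9/7, -27/7, -117/7]
R3 ← R3 − (9/67)·R2: [0, 0, -180/67, -1215/67]
3 nonzero rows, so rank(B) = 3.
B has 4 columns; by rank–nullity, nullity = 4 − 3 = 1.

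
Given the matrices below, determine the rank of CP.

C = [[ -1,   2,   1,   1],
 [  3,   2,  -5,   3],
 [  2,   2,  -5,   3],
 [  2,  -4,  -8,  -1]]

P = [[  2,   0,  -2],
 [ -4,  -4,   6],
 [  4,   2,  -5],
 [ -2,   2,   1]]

2

First compute CP:
[[ -8,  -4,  10],
 [-28, -12,  34],
 [-30, -12,  36],
 [-10,  -2,  11]]
Now row reduce the product.
R2 ← R2 − (7/2)·R1: [0, 2, -1]
R3 ← R3 − (15/4)·R1: [0, 3, -3/2]
R4 ← R4 − (5/4)·R1: [0, 3, -3/2]
R3 ← R3 − (3/2)·R2: [0, 0, 0]
R4 ← R4 − (3/2)·R2: [0, 0, 0]
2 nonzero rows, so rank(CP) = 2.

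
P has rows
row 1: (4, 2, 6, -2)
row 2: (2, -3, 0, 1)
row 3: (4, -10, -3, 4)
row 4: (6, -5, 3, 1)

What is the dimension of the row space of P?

2

Row reduce to echelon form.
R2 ← R2 − (1/2)·R1: [0, -4, -3, 2]
R3 ← R3 − R1: [0, -12, -9, 6]
R4 ← R4 − (3/2)·R1: [0, -8, -6, 4]
R3 ← R3 − (3)·R2: [0, 0, 0, 0]
R4 ← R4 − (2)·R2: [0, 0, 0, 0]
Echelon form has 2 nonzero rows, so rank(P) = 2.
The row space has dimension equal to the rank: 2.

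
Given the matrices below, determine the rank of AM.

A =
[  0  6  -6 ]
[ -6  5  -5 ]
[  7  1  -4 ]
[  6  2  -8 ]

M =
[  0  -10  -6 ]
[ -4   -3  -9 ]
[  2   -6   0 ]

First compute AM:
[[-36,  18, -54],
 [-30,  75,  -9],
 [-12, -49, -51],
 [-24, -18, -54]]
Now row reduce the product.
R2 ← R2 − (5/6)·R1: [0, 60, 36]
R3 ← R3 − (1/3)·R1: [0, -55, -33]
R4 ← R4 − (2/3)·R1: [0, -30, -18]
R3 ← R3 + (11/12)·R2: [0, 0, 0]
R4 ← R4 + (1/2)·R2: [0, 0, 0]
2 nonzero rows, so rank(AM) = 2.

2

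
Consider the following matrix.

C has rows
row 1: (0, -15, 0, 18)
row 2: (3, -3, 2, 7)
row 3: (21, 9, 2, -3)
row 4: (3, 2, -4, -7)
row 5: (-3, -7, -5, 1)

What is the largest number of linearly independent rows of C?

Row reduce to echelon form.
Swap R1 ↔ R2
R3 ← R3 − (7)·R1: [0, 30, -12, -52]
R4 ← R4 − R1: [0, 5, -6, -14]
R5 ← R5 + R1: [0, -10, -3, 8]
R3 ← R3 + (2)·R2: [0, 0, -12, -16]
R4 ← R4 + (1/3)·R2: [0, 0, -6, -8]
R5 ← R5 − (2/3)·R2: [0, 0, -3, -4]
R4 ← R4 − (1/2)·R3: [0, 0, 0, 0]
R5 ← R5 − (1/4)·R3: [0, 0, 0, 0]
Echelon form has 3 nonzero rows, so rank(C) = 3.
The rank gives the maximum number of linearly independent rows: 3.

3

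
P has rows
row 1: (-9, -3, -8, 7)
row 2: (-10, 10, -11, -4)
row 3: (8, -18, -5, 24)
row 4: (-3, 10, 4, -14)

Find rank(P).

4

Row reduce to echelon form.
R2 ← R2 − (10/9)·R1: [0, 40/3, -19/9, -106/9]
R3 ← R3 + (8/9)·R1: [0, -62/3, -109/9, 272/9]
R4 ← R4 − (1/3)·R1: [0, 11, 20/3, -49/3]
R3 ← R3 + (31/20)·R2: [0, 0, -923/60, 359/30]
R4 ← R4 − (33/40)·R2: [0, 0, 1009/120, -397/60]
R4 ← R4 + (1009/1846)·R3: [0, 0, 0, -70/923]
Echelon form has 4 nonzero rows, so rank(P) = 4.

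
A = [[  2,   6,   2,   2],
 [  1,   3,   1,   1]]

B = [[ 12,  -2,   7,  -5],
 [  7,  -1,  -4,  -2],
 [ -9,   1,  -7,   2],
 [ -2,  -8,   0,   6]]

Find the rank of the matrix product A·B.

First compute AB:
[[ 44, -24, -24,  -6],
 [ 22, -12, -12,  -3]]
Now row reduce the product.
R2 ← R2 − (1/2)·R1: [0, 0, 0, 0]
1 nonzero row, so rank(AB) = 1.

1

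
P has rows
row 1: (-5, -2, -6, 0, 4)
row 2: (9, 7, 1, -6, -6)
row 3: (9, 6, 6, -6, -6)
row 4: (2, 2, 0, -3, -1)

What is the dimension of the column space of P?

Row reduce to echelon form.
R2 ← R2 + (9/5)·R1: [0, 17/5, -49/5, -6, 6/5]
R3 ← R3 + (9/5)·R1: [0, 12/5, -24/5, -6, 6/5]
R4 ← R4 + (2/5)·R1: [0, 6/5, -12/5, -3, 3/5]
R3 ← R3 − (12/17)·R2: [0, 0, 36/17, -30/17, 6/17]
R4 ← R4 − (6/17)·R2: [0, 0, 18/17, -15/17, 3/17]
R4 ← R4 − (1/2)·R3: [0, 0, 0, 0, 0]
Echelon form has 3 nonzero rows, so rank(P) = 3.
The column space has dimension equal to the rank: 3.

3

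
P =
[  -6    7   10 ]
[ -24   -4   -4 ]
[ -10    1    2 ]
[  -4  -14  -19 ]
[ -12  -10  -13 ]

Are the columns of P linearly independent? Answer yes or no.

no

Row reduce P to echelon form.
R2 ← R2 − (4)·R1: [0, -32, -44]
R3 ← R3 − (5/3)·R1: [0, -32/3, -44/3]
R4 ← R4 − (2/3)·R1: [0, -56/3, -77/3]
R5 ← R5 − (2)·R1: [0, -24, -33]
R3 ← R3 − (1/3)·R2: [0, 0, 0]
R4 ← R4 − (7/12)·R2: [0, 0, 0]
R5 ← R5 − (3/4)·R2: [0, 0, 0]
2 pivots among 3 columns.
Only 2 < 3 pivot columns, so the columns are linearly dependent.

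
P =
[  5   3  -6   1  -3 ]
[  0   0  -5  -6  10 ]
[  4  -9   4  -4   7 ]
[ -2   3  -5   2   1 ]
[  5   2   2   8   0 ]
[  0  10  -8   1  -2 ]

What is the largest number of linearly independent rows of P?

5

Row reduce to echelon form.
R3 ← R3 − (4/5)·R1: [0, -57/5, 44/5, -24/5, 47/5]
R4 ← R4 + (2/5)·R1: [0, 21/5, -37/5, 12/5, -1/5]
R5 ← R5 − R1: [0, -1, 8, 7, 3]
Swap R2 ↔ R3
R4 ← R4 + (7/19)·R2: [0, 0, -79/19, 12/19, 62/19]
R5 ← R5 − (5/57)·R2: [0, 0, 412/57, 141/19, 124/57]
R6 ← R6 + (50/57)·R2: [0, 0, -16/57, -61/19, 356/57]
R4 ← R4 − (79/95)·R3: [0, 0, 0, 534/95, -96/19]
R5 ← R5 + (412/285)·R3: [0, 0, 0, -119/95, 316/19]
R6 ← R6 − (16/285)·R3: [0, 0, 0, -273/95, 108/19]
R5 ← R5 + (119/534)·R4: [0, 0, 0, 0, 1380/89]
R6 ← R6 + (91/178)·R4: [0, 0, 0, 0, 276/89]
R6 ← R6 − (1/5)·R5: [0, 0, 0, 0, 0]
Echelon form has 5 nonzero rows, so rank(P) = 5.
The rank gives the maximum number of linearly independent rows: 5.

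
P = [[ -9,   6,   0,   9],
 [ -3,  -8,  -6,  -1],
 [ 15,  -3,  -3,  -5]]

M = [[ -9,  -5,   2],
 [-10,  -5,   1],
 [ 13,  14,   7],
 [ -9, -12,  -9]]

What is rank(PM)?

First compute PM:
[[-60, -93, -93],
 [ 38, -17, -47],
 [-99, -42,  51]]
Now row reduce the product.
R2 ← R2 + (19/30)·R1: [0, -759/10, -1059/10]
R3 ← R3 − (33/20)·R1: [0, 2229/20, 4089/20]
R3 ← R3 + (743/506)·R2: [0, 0, 12384/253]
3 nonzero rows, so rank(PM) = 3.

3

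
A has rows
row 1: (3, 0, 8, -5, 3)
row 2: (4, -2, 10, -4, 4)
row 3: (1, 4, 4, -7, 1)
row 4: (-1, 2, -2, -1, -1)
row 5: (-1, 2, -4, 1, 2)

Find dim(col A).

3

Row reduce to echelon form.
R2 ← R2 − (4/3)·R1: [0, -2, -2/3, 8/3, 0]
R3 ← R3 − (1/3)·R1: [0, 4, 4/3, -16/3, 0]
R4 ← R4 + (1/3)·R1: [0, 2, 2/3, -8/3, 0]
R5 ← R5 + (1/3)·R1: [0, 2, -4/3, -2/3, 3]
R3 ← R3 + (2)·R2: [0, 0, 0, 0, 0]
R4 ← R4 + R2: [0, 0, 0, 0, 0]
R5 ← R5 + R2: [0, 0, -2, 2, 3]
Swap R3 ↔ R5
Echelon form has 3 nonzero rows, so rank(A) = 3.
The column space has dimension equal to the rank: 3.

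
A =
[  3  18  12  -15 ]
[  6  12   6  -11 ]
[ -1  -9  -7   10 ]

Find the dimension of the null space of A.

1

Row reduce to echelon form.
R2 ← R2 − (2)·R1: [0, -24, -18, 19]
R3 ← R3 + (1/3)·R1: [0, -3, -3, 5]
R3 ← R3 − (1/8)·R2: [0, 0, -3/4, 21/8]
3 nonzero rows, so rank(A) = 3.
A has 4 columns; by rank–nullity, nullity = 4 − 3 = 1.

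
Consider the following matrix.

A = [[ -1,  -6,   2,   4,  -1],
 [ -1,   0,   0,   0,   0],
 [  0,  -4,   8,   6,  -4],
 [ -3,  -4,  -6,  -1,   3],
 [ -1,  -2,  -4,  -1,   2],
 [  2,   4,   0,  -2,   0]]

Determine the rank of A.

3

Row reduce to echelon form.
R2 ← R2 − R1: [0, 6, -2, -4, 1]
R4 ← R4 − (3)·R1: [0, 14, -12, -13, 6]
R5 ← R5 − R1: [0, 4, -6, -5, 3]
R6 ← R6 + (2)·R1: [0, -8, 4, 6, -2]
R3 ← R3 + (2/3)·R2: [0, 0, 20/3, 10/3, -10/3]
R4 ← R4 − (7/3)·R2: [0, 0, -22/3, -11/3, 11/3]
R5 ← R5 − (2/3)·R2: [0, 0, -14/3, -7/3, 7/3]
R6 ← R6 + (4/3)·R2: [0, 0, 4/3, 2/3, -2/3]
R4 ← R4 + (11/10)·R3: [0, 0, 0, 0, 0]
R5 ← R5 + (7/10)·R3: [0, 0, 0, 0, 0]
R6 ← R6 − (1/5)·R3: [0, 0, 0, 0, 0]
Echelon form has 3 nonzero rows, so rank(A) = 3.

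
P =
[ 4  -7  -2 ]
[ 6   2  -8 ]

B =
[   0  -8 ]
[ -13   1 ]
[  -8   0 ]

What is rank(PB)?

First compute PB:
[[107, -39],
 [ 38, -46]]
Now row reduce the product.
R2 ← R2 − (38/107)·R1: [0, -3440/107]
2 nonzero rows, so rank(PB) = 2.

2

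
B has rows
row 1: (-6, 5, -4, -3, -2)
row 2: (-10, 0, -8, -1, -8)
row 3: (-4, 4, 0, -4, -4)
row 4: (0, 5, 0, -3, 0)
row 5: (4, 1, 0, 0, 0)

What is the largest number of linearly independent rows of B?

5

Row reduce to echelon form.
R2 ← R2 − (5/3)·R1: [0, -25/3, -4/3, 4, -14/3]
R3 ← R3 − (2/3)·R1: [0, 2/3, 8/3, -2, -8/3]
R5 ← R5 + (2/3)·R1: [0, 13/3, -8/3, -2, -4/3]
R3 ← R3 + (2/25)·R2: [0, 0, 64/25, -42/25, -76/25]
R4 ← R4 + (3/5)·R2: [0, 0, -4/5, -3/5, -14/5]
R5 ← R5 + (13/25)·R2: [0, 0, -84/25, 2/25, -94/25]
R4 ← R4 + (5/16)·R3: [0, 0, 0, -9/8, -15/4]
R5 ← R5 + (21/16)·R3: [0, 0, 0, -17/8, -31/4]
R5 ← R5 − (17/9)·R4: [0, 0, 0, 0, -2/3]
Echelon form has 5 nonzero rows, so rank(B) = 5.
The rank gives the maximum number of linearly independent rows: 5.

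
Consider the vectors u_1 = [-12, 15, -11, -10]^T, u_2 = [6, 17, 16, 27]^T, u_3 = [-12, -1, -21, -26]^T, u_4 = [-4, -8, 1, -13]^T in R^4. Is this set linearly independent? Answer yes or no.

yes

Form the matrix with these vectors as rows and row reduce.
R2 ← R2 + (1/2)·R1: [0, 49/2, 21/2, 22]
R3 ← R3 − R1: [0, -16, -10, -16]
R4 ← R4 − (1/3)·R1: [0, -13, 14/3, -29/3]
R3 ← R3 + (32/49)·R2: [0, 0, -22/7, -80/49]
R4 ← R4 + (26/49)·R2: [0, 0, 215/21, 295/147]
R4 ← R4 + (215/66)·R3: [0, 0, 0, -255/77]
4 nonzero rows, so the 4 vectors span a space of dimension 4.
Since 4 = 4, the vectors are linearly independent.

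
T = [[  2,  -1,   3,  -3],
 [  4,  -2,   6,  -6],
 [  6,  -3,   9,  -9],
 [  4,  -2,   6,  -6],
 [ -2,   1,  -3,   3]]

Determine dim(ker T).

Row reduce to echelon form.
R2 ← R2 − (2)·R1: [0, 0, 0, 0]
R3 ← R3 − (3)·R1: [0, 0, 0, 0]
R4 ← R4 − (2)·R1: [0, 0, 0, 0]
R5 ← R5 + R1: [0, 0, 0, 0]
1 nonzero row, so rank(T) = 1.
T has 4 columns; by rank–nullity, nullity = 4 − 1 = 3.

3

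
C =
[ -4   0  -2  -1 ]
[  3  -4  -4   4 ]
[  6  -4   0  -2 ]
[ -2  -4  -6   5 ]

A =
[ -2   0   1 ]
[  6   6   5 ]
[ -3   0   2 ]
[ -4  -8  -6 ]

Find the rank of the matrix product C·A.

3

First compute CA:
[[ 18,   8,  -2],
 [-34, -56, -49],
 [-28,  -8,  -2],
 [-22, -64, -64]]
Now row reduce the product.
R2 ← R2 + (17/9)·R1: [0, -368/9, -475/9]
R3 ← R3 + (14/9)·R1: [0, 40/9, -46/9]
R4 ← R4 + (11/9)·R1: [0, -488/9, -598/9]
R3 ← R3 + (5/46)·R2: [0, 0, -499/46]
R4 ← R4 − (61/46)·R2: [0, 0, 163/46]
R4 ← R4 + (163/499)·R3: [0, 0, 0]
3 nonzero rows, so rank(CA) = 3.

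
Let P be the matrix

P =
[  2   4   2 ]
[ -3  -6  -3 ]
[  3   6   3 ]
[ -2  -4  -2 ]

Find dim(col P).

1

Row reduce to echelon form.
R2 ← R2 + (3/2)·R1: [0, 0, 0]
R3 ← R3 − (3/2)·R1: [0, 0, 0]
R4 ← R4 + R1: [0, 0, 0]
Echelon form has 1 nonzero row, so rank(P) = 1.
The column space has dimension equal to the rank: 1.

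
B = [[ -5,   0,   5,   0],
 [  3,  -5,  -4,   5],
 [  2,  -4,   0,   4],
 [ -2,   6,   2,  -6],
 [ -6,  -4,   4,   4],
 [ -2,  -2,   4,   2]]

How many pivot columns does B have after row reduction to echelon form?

Row reduce to echelon form.
R2 ← R2 + (3/5)·R1: [0, -5, -1, 5]
R3 ← R3 + (2/5)·R1: [0, -4, 2, 4]
R4 ← R4 − (2/5)·R1: [0, 6, 0, -6]
R5 ← R5 − (6/5)·R1: [0, -4, -2, 4]
R6 ← R6 − (2/5)·R1: [0, -2, 2, 2]
R3 ← R3 − (4/5)·R2: [0, 0, 14/5, 0]
R4 ← R4 + (6/5)·R2: [0, 0, -6/5, 0]
R5 ← R5 − (4/5)·R2: [0, 0, -6/5, 0]
R6 ← R6 − (2/5)·R2: [0, 0, 12/5, 0]
R4 ← R4 + (3/7)·R3: [0, 0, 0, 0]
R5 ← R5 + (3/7)·R3: [0, 0, 0, 0]
R6 ← R6 − (6/7)·R3: [0, 0, 0, 0]
Echelon form has 3 nonzero rows, so rank(B) = 3.
Each nonzero row contributes one pivot column: 3 pivot columns.

3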